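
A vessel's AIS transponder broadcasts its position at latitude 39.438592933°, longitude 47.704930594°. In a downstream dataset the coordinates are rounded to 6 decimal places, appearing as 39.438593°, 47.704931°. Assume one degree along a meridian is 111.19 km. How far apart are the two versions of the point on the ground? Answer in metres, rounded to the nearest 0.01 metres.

Δlat = 39.438592933 − 39.438593 = -0.000000067°; Δlon = 47.704930594 − 47.704931 = -0.000000406°.
N–S: -0.000000067° × 111190 m/° = -0.00744973 m.
East–west at this latitude: -0.000000406° × 111190 × cos 39.4386° ≈ -0.000000406 × 85872.7 = -0.0348643 m.
Distance: √(0.00744973² + 0.0348643²) ≈ 0.0356513 m.

0.04 metres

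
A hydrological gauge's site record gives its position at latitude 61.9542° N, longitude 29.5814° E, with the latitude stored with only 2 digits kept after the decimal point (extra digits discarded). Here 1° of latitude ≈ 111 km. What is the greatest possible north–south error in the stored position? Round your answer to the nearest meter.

1110 meters

Truncating at 2 decimal places can drop up to a full unit in the last place, so the latitude may be off by as much as 0.01°.
North–south distance: 0.01° × 111000 m/° = 1110 m.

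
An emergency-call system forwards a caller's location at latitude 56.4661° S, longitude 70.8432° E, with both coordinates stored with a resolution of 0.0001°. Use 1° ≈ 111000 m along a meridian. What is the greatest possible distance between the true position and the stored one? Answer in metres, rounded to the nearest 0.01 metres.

With a 0.0001° grid the true value lies within half a step, ±0.0001°/2 = ±5e-05°, of the stored one.
Latitude error → 5e-05 × 111000 = 5.55 m along the meridian.
Longitude error → 5e-05 × 111000 × cos 56.4661° = 5e-05 × 111000 × 0.5524 ≈ 3.06599 m.
Worst case both components are at the extreme and orthogonal: √(5.55² + 3.06599²) ≈ 6.34057 m.

6.34 metres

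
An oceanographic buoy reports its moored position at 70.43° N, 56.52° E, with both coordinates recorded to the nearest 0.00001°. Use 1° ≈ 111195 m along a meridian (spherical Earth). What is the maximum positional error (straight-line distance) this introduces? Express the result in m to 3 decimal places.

Rounding to 5 decimal places leaves each coordinate within ±5e-06° of the true value.
North–south component: 5e-06° × 111195 = 0.555975 m.
E–W at 70.43°: 5e-06° × 111195 × cos 70.43° = 5e-06 × 111195 × 0.3350 ≈ 0.186228 m.
Worst case both components are at the extreme and orthogonal: √(0.555975² + 0.186228²) ≈ 0.586335 m.

0.586 m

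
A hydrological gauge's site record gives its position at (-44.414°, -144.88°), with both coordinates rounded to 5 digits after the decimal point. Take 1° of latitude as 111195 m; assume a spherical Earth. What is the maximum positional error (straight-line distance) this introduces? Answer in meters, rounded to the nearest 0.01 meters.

Rounding to 5 decimal places leaves each coordinate within ±5e-06° of the true value.
Latitude error → 5e-06 × 111195 = 0.555975 m along the meridian.
E–W at 44.414°: 5e-06° × 111195 × cos 44.414° = 5e-06 × 111195 × 0.7143 ≈ 0.397134 m.
Combining orthogonally: (0.555975² + 0.397134²)^½ ≈ 0.683245 m.

0.68 meters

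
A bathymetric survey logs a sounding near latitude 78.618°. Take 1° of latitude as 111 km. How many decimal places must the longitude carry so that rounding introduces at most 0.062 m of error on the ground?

6

At 78.618° one degree of longitude covers 111000 × cos 78.618° ≈ 111000 × 0.1973 ≈ 21905.8 m.
N decimal places → at most half a unit in the last place, 0.5 × 10⁻ᴺ° = 21905.8/2 × 10⁻ᴺ m.
Need 0.5 × 21905.8 × 10⁻ᴺ ≤ 0.062 → 10⁻ᴺ ≤ 5.661e-06, so N ≥ 5.25.
At 5 places the error can reach 0.11 m, but 6 places keeps it to 0.011 m.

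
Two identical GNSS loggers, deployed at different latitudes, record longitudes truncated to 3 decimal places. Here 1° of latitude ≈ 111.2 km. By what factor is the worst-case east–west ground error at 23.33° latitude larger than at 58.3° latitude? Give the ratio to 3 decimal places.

1.747

Truncating at 3 decimal places can drop up to a full unit in the last place, so the longitude may be off by as much as 0.001°.
Error at 23.33° = 0.001° × 111200 × cos 23.33° ≈ 111.2 × 0.9182 = 102.11 m.
Error at 58.3° = 0.001° × 111200 × cos 58.3° ≈ 111.2 × 0.5255 = 58.432 m.
Ratio: 102.11 / 58.432 = cos 23.33° / cos 58.3° ≈ 1.7475.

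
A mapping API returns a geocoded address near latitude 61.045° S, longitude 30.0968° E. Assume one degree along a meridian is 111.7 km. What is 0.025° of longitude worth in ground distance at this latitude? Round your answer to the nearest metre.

1352 metres

At 61.045° a degree of longitude is 111700 × cos 61.045° ≈ 54076.5 m, so 0.025° corresponds to 1351.91 m.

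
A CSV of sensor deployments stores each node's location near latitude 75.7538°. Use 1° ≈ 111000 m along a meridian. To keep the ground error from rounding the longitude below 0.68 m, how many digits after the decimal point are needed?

5 decimal places

At 75.7538° one degree of longitude covers 111000 × cos 75.7538° ≈ 111000 × 0.2461 ≈ 27315.9 m.
N decimal places → at most half a unit in the last place, 0.5 × 10⁻ᴺ° = 27315.9/2 × 10⁻ᴺ m.
Setting 13657.9 × 10⁻ᴺ ≤ 0.68 gives 10ᴺ ≥ 2.009e+04, i.e. N ≥ 4.30.
So 5 decimal places suffice (0.137 m); 4 would allow up to 1.37 m.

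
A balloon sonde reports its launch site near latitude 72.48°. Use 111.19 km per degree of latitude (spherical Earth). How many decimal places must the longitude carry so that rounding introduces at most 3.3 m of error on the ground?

At 72.48° one degree of longitude covers 111190 × cos 72.48° ≈ 111190 × 0.3010 ≈ 33472.5 m.
N decimal places → at most half a unit in the last place, 0.5 × 10⁻ᴺ° = 33472.5/2 × 10⁻ᴺ m.
Setting 16736.2 × 10⁻ᴺ ≤ 3.3 gives 10ᴺ ≥ 5072, i.e. N ≥ 3.71.
So 4 decimal places suffice (1.67 m); 3 would allow up to 16.7 m.

4 decimal places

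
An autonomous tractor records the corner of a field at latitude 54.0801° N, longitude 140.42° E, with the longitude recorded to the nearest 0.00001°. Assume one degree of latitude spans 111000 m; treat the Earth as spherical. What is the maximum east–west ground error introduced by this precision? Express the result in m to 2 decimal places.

Rounding to 5 decimal places leaves the longitude within ±5e-06° of the true value.
Parallels shrink by cos φ, so at 54.0801° a degree of longitude is 111000 × 0.5867 ≈ 65118.6 m.
Maximum E–W displacement: 5e-06 × 65118.6 = 0.325593 m.

0.33 m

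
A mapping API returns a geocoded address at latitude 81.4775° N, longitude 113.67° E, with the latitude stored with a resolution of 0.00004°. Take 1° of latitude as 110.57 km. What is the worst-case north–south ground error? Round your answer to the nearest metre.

2 metres

With a 0.00004° grid the true value lies within half a step, ±0.00004°/2 = ±2e-05°, of the stored one.
So the N–S error is at most 2e-05 × 110570 = 2.2114 m.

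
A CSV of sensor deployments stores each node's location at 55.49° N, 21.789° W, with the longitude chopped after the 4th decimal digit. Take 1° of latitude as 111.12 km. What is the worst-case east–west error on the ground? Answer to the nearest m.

6 m

Truncating at 4 decimal places can drop up to a full unit in the last place, so the longitude may be off by as much as 0.0001°.
At latitude 55.49° a degree of longitude spans 111120 m × cos 55.49° = 111120 × 0.5666 ≈ 62955 m.
Maximum E–W displacement: 0.0001 × 62955 = 6.2955 m.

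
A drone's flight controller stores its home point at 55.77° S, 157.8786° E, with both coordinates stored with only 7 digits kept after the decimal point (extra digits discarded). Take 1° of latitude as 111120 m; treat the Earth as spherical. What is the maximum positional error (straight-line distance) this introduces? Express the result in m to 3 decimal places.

Truncating at 7 decimal places can drop up to a full unit in the last place, so each coordinate may be off by as much as 1e-07°.
Latitude error → 1e-07 × 111120 = 0.011112 m along the meridian.
Longitude error → 1e-07 × 111120 × cos 55.77° = 1e-07 × 111120 × 0.5625 ≈ 0.00625068 m.
The two errors are perpendicular, so the maximum displacement is √(0.011112² + 0.00625068²) ≈ 0.0127494 m.

0.013 m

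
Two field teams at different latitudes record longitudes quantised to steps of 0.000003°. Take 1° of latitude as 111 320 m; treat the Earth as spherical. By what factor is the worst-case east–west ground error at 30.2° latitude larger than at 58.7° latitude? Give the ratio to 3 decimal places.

1.664

With a 0.000003° grid the true value lies within half a step, ±0.000003°/2 = ±1.5e-06°, of the stored one.
Error at 30.2° = 1.5e-06° × 111320 × cos 30.2° ≈ 0.16698 × 0.8643 = 0.14432 m.
At 58.7°: 1.5e-06° × 111320 × cos 58.7° = 1.5e-06 × 111320 × 0.5195 ≈ 0.086749 m.
Ratio: 0.14432 / 0.086749 = cos 30.2° / cos 58.7° ≈ 1.6636.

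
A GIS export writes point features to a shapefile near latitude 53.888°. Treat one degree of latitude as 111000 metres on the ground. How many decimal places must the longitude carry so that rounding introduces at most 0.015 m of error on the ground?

7 decimal places

At 53.888° one degree of longitude covers 111000 × cos 53.888° ≈ 111000 × 0.5894 ≈ 65419.6 m.
N decimal places → at most half a unit in the last place, 0.5 × 10⁻ᴺ° = 65419.6/2 × 10⁻ᴺ m.
Need 0.5 × 65419.6 × 10⁻ᴺ ≤ 0.015 → 10⁻ᴺ ≤ 4.586e-07, so N ≥ 6.34.
N = 6 would give 0.0327 m (too coarse); N = 7 gives 0.00327 m ≤ 0.015 m.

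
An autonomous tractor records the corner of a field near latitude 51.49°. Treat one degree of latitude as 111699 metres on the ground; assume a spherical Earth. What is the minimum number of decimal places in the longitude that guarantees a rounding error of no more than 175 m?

At 51.49° one degree of longitude covers 111699 × cos 51.49° ≈ 111699 × 0.6227 ≈ 69549.5 m.
With N decimal places the half-ulp bound is 0.5·10⁻ᴺ°, or 0.5·10⁻ᴺ × 69549.5 m on the ground.
Setting 34774.8 × 10⁻ᴺ ≤ 175 gives 10ᴺ ≥ 198.7, i.e. N ≥ 2.30.
N = 2 would give 348 m (too coarse); N = 3 gives 34.8 m ≤ 175 m.

3 decimal places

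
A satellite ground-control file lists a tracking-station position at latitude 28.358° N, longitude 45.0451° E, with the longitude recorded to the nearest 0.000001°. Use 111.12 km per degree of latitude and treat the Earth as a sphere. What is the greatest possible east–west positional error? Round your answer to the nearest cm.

Rounding to 6 decimal places leaves the longitude within ±5e-07° of the true value.
At latitude 28.358° a degree of longitude spans 111120 m × cos 28.358° = 111120 × 0.8800 ≈ 97785.3 m.
East–west error: 5e-07° × 97785.3 m/° ≈ 0.0488926 m.
That is 0.0488926 m = 4.8893 cm.

5 cm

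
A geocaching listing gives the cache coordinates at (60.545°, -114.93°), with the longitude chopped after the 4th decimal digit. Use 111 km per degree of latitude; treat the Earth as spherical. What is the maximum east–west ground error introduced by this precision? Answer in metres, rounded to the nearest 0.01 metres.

5.46 metres

Truncating at 4 decimal places can drop up to a full unit in the last place, so the longitude may be off by as much as 0.0001°.
At latitude 60.545° a degree of longitude spans 111000 m × cos 60.545° = 111000 × 0.4917 ≈ 54583.1 m.
East–west error: 0.0001° × 54583.1 m/° ≈ 5.45831 m.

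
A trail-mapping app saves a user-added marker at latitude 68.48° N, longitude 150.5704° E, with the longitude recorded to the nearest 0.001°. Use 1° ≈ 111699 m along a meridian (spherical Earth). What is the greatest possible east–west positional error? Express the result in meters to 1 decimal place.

20.5 meters

Rounding to 3 decimal places leaves the longitude within ±0.0005° of the true value.
Parallels shrink by cos φ, so at 68.48° a degree of longitude is 111699 × 0.3668 ≈ 40974.1 m.
Maximum E–W displacement: 0.0005 × 40974.1 = 20.487 m.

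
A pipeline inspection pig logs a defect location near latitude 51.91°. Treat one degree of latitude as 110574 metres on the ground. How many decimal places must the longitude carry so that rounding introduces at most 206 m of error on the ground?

3

At 51.91° one degree of longitude covers 110574 × cos 51.91° ≈ 110574 × 0.6169 ≈ 68212.9 m.
With N decimal places the half-ulp bound is 0.5·10⁻ᴺ°, or 0.5·10⁻ᴺ × 68212.9 m on the ground.
Setting 34106.5 × 10⁻ᴺ ≤ 206 gives 10ᴺ ≥ 165.6, i.e. N ≥ 2.22.
N = 2 would give 341 m (too coarse); N = 3 gives 34.1 m ≤ 206 m.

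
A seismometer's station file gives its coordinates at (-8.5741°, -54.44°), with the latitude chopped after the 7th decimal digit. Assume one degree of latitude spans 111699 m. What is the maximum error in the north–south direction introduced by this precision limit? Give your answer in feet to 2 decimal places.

0.04 feet

Truncating at 7 decimal places can drop up to a full unit in the last place, so the latitude may be off by as much as 1e-07°.
North–south distance: 1e-07° × 111699 m/° = 0.0111699 m.
In feet: 0.0111699 m ÷ 0.3048 ≈ 0.036647 ft.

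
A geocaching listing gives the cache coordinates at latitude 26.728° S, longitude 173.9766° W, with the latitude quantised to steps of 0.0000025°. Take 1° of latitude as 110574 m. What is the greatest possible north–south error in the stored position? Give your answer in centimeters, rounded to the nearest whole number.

14 centimeters

With a 0.0000025° grid the true value lies within half a step, ±0.0000025°/2 = ±1.25e-06°, of the stored one.
So the N–S error is at most 1.25e-06 × 110574 = 0.138217 m.
That is 0.138217 m = 13.822 cm.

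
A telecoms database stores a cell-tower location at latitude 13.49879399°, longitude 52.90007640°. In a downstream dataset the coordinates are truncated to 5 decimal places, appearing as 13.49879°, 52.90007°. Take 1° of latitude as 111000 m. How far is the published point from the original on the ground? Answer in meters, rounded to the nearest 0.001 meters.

0.821 meters

The latitude changed by +0.00000399° and the longitude by +0.00000640°.
N–S: 0.00000399° × 111000 m/° = 0.44289 m.
East–west at this latitude: 0.00000640° × 111000 × cos 13.4988° ≈ 0.00000640 × 107934 = 0.690775 m.
Hypotenuse of the two orthogonal shifts: √(0.44289² + 0.690775²) = 0.820562 m.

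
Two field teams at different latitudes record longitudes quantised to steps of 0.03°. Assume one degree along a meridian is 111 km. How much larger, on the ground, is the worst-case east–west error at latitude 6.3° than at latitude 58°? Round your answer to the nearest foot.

With a 0.03° grid the true value lies within half a step, ±0.03°/2 = ±0.015°, of the stored one.
At 6.3°: 0.015° × 111000 × cos 6.3° = 0.015 × 111000 × 0.9940 ≈ 1654.9 m.
At 58°: 0.015° × 111000 × cos 58° = 0.015 × 111000 × 0.5299 ≈ 882.32 m.
Difference: 1654.9 − 882.32 = 772.63 m.
Converting: 772.629 m × 3.2808 ft/m ≈ 2534.9 ft.

2535 feet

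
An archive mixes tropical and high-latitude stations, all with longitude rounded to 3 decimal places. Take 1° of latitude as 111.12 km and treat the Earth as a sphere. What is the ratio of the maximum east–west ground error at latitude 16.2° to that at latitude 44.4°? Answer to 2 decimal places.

1.34

Rounding to 3 decimal places leaves the longitude within ±0.0005° of the true value.
At 16.2°: 0.0005° × 111120 × cos 16.2° = 0.0005 × 111120 × 0.9603 ≈ 53.354 m.
Error at 44.4° = 0.0005° × 111120 × cos 44.4° ≈ 55.56 × 0.7145 = 39.696 m.
Ratio: 53.354 / 39.696 = cos 16.2° / cos 44.4° ≈ 1.3441.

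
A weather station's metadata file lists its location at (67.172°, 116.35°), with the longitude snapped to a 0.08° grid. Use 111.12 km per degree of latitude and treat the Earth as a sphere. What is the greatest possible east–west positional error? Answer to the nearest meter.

1724 meters

With a 0.08° grid the true value lies within half a step, ±0.08°/2 = ±0.04°, of the stored one.
Parallels shrink by cos φ, so at 67.172° a degree of longitude is 111120 × 0.3880 ≈ 43110.8 m.
Maximum E–W displacement: 0.04 × 43110.8 = 1724.43 m.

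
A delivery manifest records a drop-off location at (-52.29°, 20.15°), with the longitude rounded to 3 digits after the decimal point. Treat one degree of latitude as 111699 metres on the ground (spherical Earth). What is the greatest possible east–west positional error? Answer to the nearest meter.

34 meters

Rounding to 3 decimal places leaves the longitude within ±0.0005° of the true value.
One degree of longitude at 52.29° is 111699 × cos 52.29° ≈ 111699 × 0.6117 = 68322.4 m.
So at most 0.0005° × 68322.4 ≈ 34.1612 m east–west.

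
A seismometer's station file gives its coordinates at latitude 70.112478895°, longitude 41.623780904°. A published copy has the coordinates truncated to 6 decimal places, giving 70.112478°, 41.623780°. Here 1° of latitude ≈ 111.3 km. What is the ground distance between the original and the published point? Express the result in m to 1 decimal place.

0.1 m

Δlat = 70.112478895 − 70.112478 = +0.000000895°; Δlon = 41.623780904 − 41.623780 = +0.000000904°.
N–S: 0.000000895° × 111300 m/° = 0.0996135 m.
East–west at this latitude: 0.000000904° × 111300 × cos 70.1125° ≈ 0.000000904 × 37861.5 = 0.0342268 m.
Hypotenuse of the two orthogonal shifts: √(0.0996135² + 0.0342268²) = 0.10533 m.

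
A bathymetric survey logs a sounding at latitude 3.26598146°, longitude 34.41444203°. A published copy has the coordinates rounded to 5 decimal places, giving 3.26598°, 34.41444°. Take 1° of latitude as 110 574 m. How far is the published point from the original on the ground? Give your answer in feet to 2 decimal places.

0.91 feet

The latitude changed by +0.00000146° and the longitude by +0.00000203°.
North–south shift: 0.00000146 × 110574 = 0.161438 m.
East–west at this latitude: 0.00000203° × 110574 × cos 3.26598° ≈ 0.00000203 × 110394 = 0.224101 m.
Hypotenuse of the two orthogonal shifts: √(0.161438² + 0.224101²) = 0.276194 m.
Converting: 0.276194 m × 3.2808 ft/m ≈ 0.90615 ft.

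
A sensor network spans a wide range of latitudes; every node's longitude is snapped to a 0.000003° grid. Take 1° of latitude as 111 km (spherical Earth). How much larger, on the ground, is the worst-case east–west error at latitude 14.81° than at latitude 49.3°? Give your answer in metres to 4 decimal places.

With a 0.000003° grid the true value lies within half a step, ±0.000003°/2 = ±1.5e-06°, of the stored one.
At 14.81°: 1.5e-06° × 111000 × cos 14.81° = 1.5e-06 × 111000 × 0.9668 ≈ 0.16097 m.
At 49.3°: 1.5e-06° × 111000 × cos 49.3° = 1.5e-06 × 111000 × 0.6521 ≈ 0.10857 m.
So the lower-latitude error exceeds the higher by 0.16097 − 0.10857 = 0.052394 m.

0.0524 metres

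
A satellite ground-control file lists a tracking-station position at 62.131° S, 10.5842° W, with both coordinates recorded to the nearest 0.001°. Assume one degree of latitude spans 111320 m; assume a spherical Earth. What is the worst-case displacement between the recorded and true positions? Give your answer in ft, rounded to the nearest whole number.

202 ft

Rounding to 3 decimal places leaves each coordinate within ±0.0005° of the true value.
N–S: 0.0005° × 111320 m/° = 55.66 m.
Longitude error → 0.0005 × 111320 × cos 62.131° = 0.0005 × 111320 × 0.4675 ≈ 26.0184 m.
The two errors are perpendicular, so the maximum displacement is √(55.66² + 26.0184²) ≈ 61.441 m.
Converting: 61.441 m × 3.2808 ft/m ≈ 201.58 ft.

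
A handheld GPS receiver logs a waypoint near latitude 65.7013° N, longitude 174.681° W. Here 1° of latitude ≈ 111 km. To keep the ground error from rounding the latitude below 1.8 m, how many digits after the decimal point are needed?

One degree of latitude covers 111000 m.
Rounding to N decimal places gives at most 0.5 × 10⁻ᴺ degrees of error, i.e. 0.5 × 10⁻ᴺ × 111000 m.
Setting 55500 × 10⁻ᴺ ≤ 1.8 gives 10ᴺ ≥ 3.083e+04, i.e. N ≥ 4.49.
N = 4 would give 5.55 m (too coarse); N = 5 gives 0.555 m ≤ 1.8 m.

5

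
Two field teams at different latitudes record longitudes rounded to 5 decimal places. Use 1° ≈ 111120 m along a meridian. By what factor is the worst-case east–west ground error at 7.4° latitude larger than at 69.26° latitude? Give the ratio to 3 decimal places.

Rounding to 5 decimal places leaves the longitude within ±5e-06° of the true value.
At 7.4°: 5e-06° × 111120 × cos 7.4° = 5e-06 × 111120 × 0.9917 ≈ 0.55097 m.
At 69.26°: 5e-06° × 111120 × cos 69.26° = 5e-06 × 111120 × 0.3541 ≈ 0.19675 m.
The ratio reduces to cos 7.4° / cos 69.26° = 0.9917/0.3541 ≈ 2.8003.

2.800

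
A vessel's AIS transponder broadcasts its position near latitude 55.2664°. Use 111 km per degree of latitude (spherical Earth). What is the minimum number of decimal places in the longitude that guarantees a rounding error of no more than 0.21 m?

6 decimal places

At 55.2664° one degree of longitude covers 111000 × cos 55.2664° ≈ 111000 × 0.5698 ≈ 63243.5 m.
Rounding to N decimal places gives at most 0.5 × 10⁻ᴺ degrees of error, i.e. 0.5 × 10⁻ᴺ × 63243.5 m.
Need 0.5 × 63243.5 × 10⁻ᴺ ≤ 0.21 → 10⁻ᴺ ≤ 6.641e-06, so N ≥ 5.18.
N = 5 would give 0.316 m (too coarse); N = 6 gives 0.0316 m ≤ 0.21 m.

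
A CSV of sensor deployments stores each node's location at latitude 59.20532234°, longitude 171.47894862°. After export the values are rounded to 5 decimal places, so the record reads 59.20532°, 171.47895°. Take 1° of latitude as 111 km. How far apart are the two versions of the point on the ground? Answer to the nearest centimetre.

27 centimetres

The latitude changed by +0.00000234° and the longitude by -0.00000138°.
North–south shift: 0.00000234 × 111000 = 0.25974 m.
E–W at 59.2053°: -0.00000138° × 111000 × cos 59.2053° = -0.00000138 × 111000 × 0.5120 ≈ -0.0784225 m.
Hypotenuse of the two orthogonal shifts: √(0.25974² + 0.0784225²) = 0.271321 m.
That is 0.271321 m = 27.132 cm.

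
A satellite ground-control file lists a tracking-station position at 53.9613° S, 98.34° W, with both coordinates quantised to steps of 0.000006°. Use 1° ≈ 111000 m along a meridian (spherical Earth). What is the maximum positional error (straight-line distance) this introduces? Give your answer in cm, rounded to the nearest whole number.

With a 0.000006° grid the true value lies within half a step, ±0.000006°/2 = ±3e-06°, of the stored one.
North–south component: 3e-06° × 111000 = 0.333 m.
East–west component at 53.9613°: 3e-06° × 111000 × cos 53.9613° ≈ 3e-06 × 65304.8 ≈ 0.195914 m.
Combining orthogonally: (0.333² + 0.195914²)^½ ≈ 0.386357 m.
That is 0.386357 m = 38.636 cm.

39 cm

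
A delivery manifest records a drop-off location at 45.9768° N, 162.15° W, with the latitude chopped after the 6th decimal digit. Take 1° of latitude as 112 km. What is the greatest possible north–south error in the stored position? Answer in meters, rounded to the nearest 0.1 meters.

Truncating at 6 decimal places can drop up to a full unit in the last place, so the latitude may be off by as much as 1e-06°.
So the N–S error is at most 1e-06 × 112000 = 0.112 m.

0.1 meters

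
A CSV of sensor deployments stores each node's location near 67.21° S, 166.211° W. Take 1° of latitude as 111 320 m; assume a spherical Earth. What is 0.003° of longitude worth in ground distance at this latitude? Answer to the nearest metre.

129 metres

One degree of longitude here spans 111320 × cos 67.21° = 111320 × 0.3874 ≈ 43120.3 m; 0.003° of that is 129.361 m.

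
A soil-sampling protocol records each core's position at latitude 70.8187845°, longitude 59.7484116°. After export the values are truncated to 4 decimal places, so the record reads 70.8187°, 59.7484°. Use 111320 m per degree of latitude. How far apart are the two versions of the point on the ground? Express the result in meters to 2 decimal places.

9.42 meters

The latitude changed by +0.0000845° and the longitude by +0.0000116°.
N–S: 0.0000845° × 111320 m/° = 9.40654 m.
E–W at 70.8187°: 0.0000116° × 111320 × cos 70.8187° = 0.0000116 × 111320 × 0.3286 ≈ 0.424271 m.
Hypotenuse of the two orthogonal shifts: √(9.40654² + 0.424271²) = 9.4161 m.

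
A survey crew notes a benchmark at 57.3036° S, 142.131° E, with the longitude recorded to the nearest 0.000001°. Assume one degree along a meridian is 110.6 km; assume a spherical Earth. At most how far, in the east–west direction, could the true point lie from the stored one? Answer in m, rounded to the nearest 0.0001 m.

0.0299 m

Rounding to 6 decimal places leaves the longitude within ±5e-07° of the true value.
At latitude 57.3036° a degree of longitude spans 110600 m × cos 57.3036° = 110600 × 0.5402 ≈ 59744.7 m.
So at most 5e-07° × 59744.7 ≈ 0.0298724 m east–west.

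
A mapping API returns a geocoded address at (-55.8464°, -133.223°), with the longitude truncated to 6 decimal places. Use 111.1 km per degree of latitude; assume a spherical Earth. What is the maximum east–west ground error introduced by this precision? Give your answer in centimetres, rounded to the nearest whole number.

6 centimetres

Truncating at 6 decimal places can drop up to a full unit in the last place, so the longitude may be off by as much as 1e-06°.
Parallels shrink by cos φ, so at 55.8464° a degree of longitude is 111100 × 0.5614 ≈ 62373 m.
So at most 1e-06° × 62373 ≈ 0.062373 m east–west.
That is 0.062373 m = 6.2373 cm.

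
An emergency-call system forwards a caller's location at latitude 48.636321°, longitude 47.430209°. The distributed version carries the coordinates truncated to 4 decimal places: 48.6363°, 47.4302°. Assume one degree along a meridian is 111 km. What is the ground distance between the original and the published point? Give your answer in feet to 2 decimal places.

7.95 feet

The latitude changed by +0.000021° and the longitude by +0.000009°.
North–south shift: 0.000021 × 111000 = 2.331 m.
East–west at this latitude: 0.000009° × 111000 × cos 48.6363° ≈ 0.000009 × 73352.9 = 0.660176 m.
Distance: √(2.331² + 0.660176²) ≈ 2.42268 m.
In feet: 2.42268 m ÷ 0.3048 ≈ 7.9484 ft.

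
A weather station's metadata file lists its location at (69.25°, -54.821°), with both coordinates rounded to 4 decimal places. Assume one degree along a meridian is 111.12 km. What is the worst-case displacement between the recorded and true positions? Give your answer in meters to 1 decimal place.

5.9 meters

Rounding to 4 decimal places leaves each coordinate within ±5e-05° of the true value.
Latitude error → 5e-05 × 111120 = 5.556 m along the meridian.
East–west component at 69.25°: 5e-05° × 111120 × cos 69.25° ≈ 5e-05 × 39368.8 ≈ 1.96844 m.
Combining orthogonally: (5.556² + 1.96844²)^½ ≈ 5.8944 m.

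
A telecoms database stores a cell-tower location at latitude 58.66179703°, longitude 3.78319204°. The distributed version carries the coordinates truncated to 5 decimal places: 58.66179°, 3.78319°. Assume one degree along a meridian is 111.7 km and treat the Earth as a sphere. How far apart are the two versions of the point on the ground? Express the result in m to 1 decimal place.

The latitude changed by +0.00000703° and the longitude by +0.00000204°.
North–south shift: 0.00000703 × 111700 = 0.785251 m.
East–west at this latitude: 0.00000204° × 111700 × cos 58.6618° ≈ 0.00000204 × 58093.9 = 0.118512 m.
Distance: √(0.785251² + 0.118512²) ≈ 0.794144 m.

0.8 m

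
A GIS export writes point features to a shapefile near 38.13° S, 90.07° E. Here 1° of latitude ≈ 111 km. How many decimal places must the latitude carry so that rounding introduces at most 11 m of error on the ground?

One degree of latitude covers 111000 m.
With N decimal places the half-ulp bound is 0.5·10⁻ᴺ°, or 0.5·10⁻ᴺ × 111000 m on the ground.
Setting 55500 × 10⁻ᴺ ≤ 11 gives 10ᴺ ≥ 5045, i.e. N ≥ 3.70.
N = 3 would give 55.5 m (too coarse); N = 4 gives 5.55 m ≤ 11 m.

4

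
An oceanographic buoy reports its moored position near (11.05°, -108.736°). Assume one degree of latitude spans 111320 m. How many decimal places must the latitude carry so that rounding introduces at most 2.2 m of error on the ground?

One degree of latitude covers 111320 m.
With N decimal places the half-ulp bound is 0.5·10⁻ᴺ°, or 0.5·10⁻ᴺ × 111320 m on the ground.
Need 0.5 × 111320 × 10⁻ᴺ ≤ 2.2 → 10⁻ᴺ ≤ 3.953e-05, so N ≥ 4.40.
N = 4 would give 5.57 m (too coarse); N = 5 gives 0.557 m ≤ 2.2 m.

5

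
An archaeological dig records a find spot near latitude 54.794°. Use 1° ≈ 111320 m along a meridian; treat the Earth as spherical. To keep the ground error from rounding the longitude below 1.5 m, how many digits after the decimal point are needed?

5 decimal places

At 54.794° one degree of longitude covers 111320 × cos 54.794° ≈ 111320 × 0.5765 ≈ 64178 m.
Rounding to N decimal places gives at most 0.5 × 10⁻ᴺ degrees of error, i.e. 0.5 × 10⁻ᴺ × 64178 m.
Setting 32089 × 10⁻ᴺ ≤ 1.5 gives 10ᴺ ≥ 2.139e+04, i.e. N ≥ 4.33.
So 5 decimal places suffice (0.321 m); 4 would allow up to 3.21 m.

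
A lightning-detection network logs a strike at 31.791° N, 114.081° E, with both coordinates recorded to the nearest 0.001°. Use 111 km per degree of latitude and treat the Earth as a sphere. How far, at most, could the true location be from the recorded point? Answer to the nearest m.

Rounding to 3 decimal places leaves each coordinate within ±0.0005° of the true value.
N–S: 0.0005° × 111000 m/° = 55.5 m.
East–west component at 31.791°: 0.0005° × 111000 × cos 31.791° ≈ 0.0005 × 94347.3 ≈ 47.1736 m.
The two errors are perpendicular, so the maximum displacement is √(55.5² + 47.1736²) ≈ 72.8396 m.

73 m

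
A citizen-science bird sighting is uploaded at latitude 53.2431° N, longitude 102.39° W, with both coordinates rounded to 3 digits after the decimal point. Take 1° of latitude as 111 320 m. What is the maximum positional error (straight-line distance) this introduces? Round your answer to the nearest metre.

65 metres

Rounding to 3 decimal places leaves each coordinate within ±0.0005° of the true value.
N–S: 0.0005° × 111320 m/° = 55.66 m.
East–west component at 53.2431°: 0.0005° × 111320 × cos 53.2431° ≈ 0.0005 × 66616.2 ≈ 33.3081 m.
The two errors are perpendicular, so the maximum displacement is √(55.66² + 33.3081²) ≈ 64.865 m.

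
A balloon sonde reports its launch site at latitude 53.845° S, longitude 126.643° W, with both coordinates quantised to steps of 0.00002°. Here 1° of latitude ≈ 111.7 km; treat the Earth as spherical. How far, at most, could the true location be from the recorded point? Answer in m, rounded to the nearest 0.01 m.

With a 0.00002° grid the true value lies within half a step, ±0.00002°/2 = ±1e-05°, of the stored one.
N–S: 1e-05° × 111700 m/° = 1.117 m.
East–west component at 53.845°: 1e-05° × 111700 × cos 53.845° ≈ 1e-05 × 65899.8 ≈ 0.658998 m.
Worst case both components are at the extreme and orthogonal: √(1.117² + 0.658998²) ≈ 1.29691 m.

1.30 m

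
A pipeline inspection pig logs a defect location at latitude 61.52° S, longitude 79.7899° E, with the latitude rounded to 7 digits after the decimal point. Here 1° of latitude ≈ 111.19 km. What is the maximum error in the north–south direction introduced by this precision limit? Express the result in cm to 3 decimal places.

0.556 cm

Rounding to 7 decimal places leaves the latitude within ±5e-08° of the true value.
Along the meridian that is 5e-08° × 111190 m/° = 0.0055595 m.
That is 0.0055595 m = 0.55595 cm.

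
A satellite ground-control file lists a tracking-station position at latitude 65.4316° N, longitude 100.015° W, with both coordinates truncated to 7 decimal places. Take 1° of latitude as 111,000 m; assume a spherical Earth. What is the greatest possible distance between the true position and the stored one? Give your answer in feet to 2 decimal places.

0.04 feet

Truncating at 7 decimal places can drop up to a full unit in the last place, so each coordinate may be off by as much as 1e-07°.
Latitude error → 1e-07 × 111000 = 0.0111 m along the meridian.
East–west component at 65.4316°: 1e-07° × 111000 × cos 65.4316° ≈ 1e-07 × 46151.5 ≈ 0.00461515 m.
Worst case both components are at the extreme and orthogonal: √(0.0111² + 0.00461515²) ≈ 0.0120212 m.
Converting: 0.0120212 m × 3.2808 ft/m ≈ 0.03944 ft.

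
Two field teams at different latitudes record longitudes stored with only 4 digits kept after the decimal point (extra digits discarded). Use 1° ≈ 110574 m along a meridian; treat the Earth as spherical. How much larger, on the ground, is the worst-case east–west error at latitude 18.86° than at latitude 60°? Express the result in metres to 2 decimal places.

Truncating at 4 decimal places can drop up to a full unit in the last place, so the longitude may be off by as much as 0.0001°.
Error at 18.86° = 0.0001° × 110574 × cos 18.86° ≈ 11.057 × 0.9463 = 10.464 m.
Error at 60° = 0.0001° × 110574 × cos 60° ≈ 11.057 × 0.5000 = 5.5287 m.
So the lower-latitude error exceeds the higher by 10.464 − 5.5287 = 4.935 m.

4.94 metres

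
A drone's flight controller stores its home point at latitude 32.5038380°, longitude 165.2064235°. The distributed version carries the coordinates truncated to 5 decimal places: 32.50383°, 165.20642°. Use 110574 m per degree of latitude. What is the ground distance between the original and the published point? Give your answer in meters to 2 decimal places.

0.94 meters

The latitude changed by +0.0000080° and the longitude by +0.0000035°.
N–S: 0.0000080° × 110574 m/° = 0.884592 m.
East–west at this latitude: 0.0000035° × 110574 × cos 32.5038° ≈ 0.0000035 × 93253.2 = 0.326386 m.
Hypotenuse of the two orthogonal shifts: √(0.884592² + 0.326386²) = 0.942884 m.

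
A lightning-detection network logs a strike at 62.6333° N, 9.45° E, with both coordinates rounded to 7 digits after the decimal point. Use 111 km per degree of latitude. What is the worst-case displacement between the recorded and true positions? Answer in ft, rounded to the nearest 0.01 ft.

0.02 ft

Rounding to 7 decimal places leaves each coordinate within ±5e-08° of the true value.
North–south component: 5e-08° × 111000 = 0.00555 m.
E–W at 62.6333°: 5e-08° × 111000 × cos 62.6333° = 5e-08 × 111000 × 0.4597 ≈ 0.00255124 m.
The two errors are perpendicular, so the maximum displacement is √(0.00555² + 0.00255124²) ≈ 0.0061083 m.
In feet: 0.0061083 m ÷ 0.3048 ≈ 0.02004 ft.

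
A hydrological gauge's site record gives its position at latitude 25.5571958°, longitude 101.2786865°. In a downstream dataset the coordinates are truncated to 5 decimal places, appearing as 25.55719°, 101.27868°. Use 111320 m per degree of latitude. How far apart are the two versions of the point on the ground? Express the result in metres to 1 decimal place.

The latitude changed by +0.0000058° and the longitude by +0.0000065°.
N–S: 0.0000058° × 111320 m/° = 0.645656 m.
E–W at 25.5572°: 0.0000065° × 111320 × cos 25.5572° = 0.0000065 × 111320 × 0.9022 ≈ 0.652781 m.
Combined displacement = (0.645656² + 0.652781²)^½ ≈ 0.918148 m.

0.9 metres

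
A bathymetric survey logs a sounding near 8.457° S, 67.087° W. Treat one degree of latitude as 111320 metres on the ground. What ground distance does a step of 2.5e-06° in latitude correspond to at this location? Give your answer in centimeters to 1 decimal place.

27.8 centimeters

2.5e-06° × 111320 m/° = 0.2783 m.
That is 0.2783 m = 27.83 cm.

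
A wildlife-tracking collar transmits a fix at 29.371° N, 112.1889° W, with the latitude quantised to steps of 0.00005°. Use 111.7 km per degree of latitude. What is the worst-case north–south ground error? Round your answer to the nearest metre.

With a 0.00005° grid the true value lies within half a step, ±0.00005°/2 = ±2.5e-05°, of the stored one.
North–south distance: 2.5e-05° × 111700 m/° = 2.7925 m.

3 metres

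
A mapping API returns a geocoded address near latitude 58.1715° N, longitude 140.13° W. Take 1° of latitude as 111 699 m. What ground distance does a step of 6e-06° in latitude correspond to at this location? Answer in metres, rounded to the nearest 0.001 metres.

0.670 metres

6e-06° × 111699 m/° = 0.670194 m.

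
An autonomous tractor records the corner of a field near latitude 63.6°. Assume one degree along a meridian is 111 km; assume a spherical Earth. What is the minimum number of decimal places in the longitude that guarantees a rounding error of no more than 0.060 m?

At 63.6° one degree of longitude covers 111000 × cos 63.6° ≈ 111000 × 0.4446 ≈ 49354.5 m.
With N decimal places the half-ulp bound is 0.5·10⁻ᴺ°, or 0.5·10⁻ᴺ × 49354.5 m on the ground.
Setting 24677.3 × 10⁻ᴺ ≤ 0.060 gives 10ᴺ ≥ 4.113e+05, i.e. N ≥ 5.61.
At 5 places the error can reach 0.247 m, but 6 places keeps it to 0.0247 m.

6 decimal places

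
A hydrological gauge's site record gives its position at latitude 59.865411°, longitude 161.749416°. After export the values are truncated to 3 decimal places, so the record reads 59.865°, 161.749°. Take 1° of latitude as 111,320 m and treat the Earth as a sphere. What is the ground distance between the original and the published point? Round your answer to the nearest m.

The latitude changed by +0.000411° and the longitude by +0.000416°.
North–south shift: 0.000411 × 111320 = 45.7525 m.
East–west at this latitude: 0.000416° × 111320 × cos 59.865° ≈ 0.000416 × 55887 = 23.249 m.
Combined displacement = (45.7525² + 23.249²)^½ ≈ 51.3206 m.

51 m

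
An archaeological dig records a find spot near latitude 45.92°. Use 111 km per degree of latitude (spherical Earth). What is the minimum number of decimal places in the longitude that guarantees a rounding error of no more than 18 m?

4

At 45.92° one degree of longitude covers 111000 × cos 45.92° ≈ 111000 × 0.6957 ≈ 77218.5 m.
N decimal places → at most half a unit in the last place, 0.5 × 10⁻ᴺ° = 77218.5/2 × 10⁻ᴺ m.
Setting 38609.2 × 10⁻ᴺ ≤ 18 gives 10ᴺ ≥ 2145, i.e. N ≥ 3.33.
At 3 places the error can reach 38.6 m, but 4 places keeps it to 3.86 m.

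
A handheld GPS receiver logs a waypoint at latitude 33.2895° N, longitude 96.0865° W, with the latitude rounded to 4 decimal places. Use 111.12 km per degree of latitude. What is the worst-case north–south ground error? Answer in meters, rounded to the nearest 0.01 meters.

5.56 meters

Rounding to 4 decimal places leaves the latitude within ±5e-05° of the true value.
So the N–S error is at most 5e-05 × 111120 = 5.556 m.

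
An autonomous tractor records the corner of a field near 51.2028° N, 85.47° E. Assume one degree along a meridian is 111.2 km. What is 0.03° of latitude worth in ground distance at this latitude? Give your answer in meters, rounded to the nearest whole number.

Along a meridian 0.03° is 0.03 × 111200 = 3336 m.

3336 meters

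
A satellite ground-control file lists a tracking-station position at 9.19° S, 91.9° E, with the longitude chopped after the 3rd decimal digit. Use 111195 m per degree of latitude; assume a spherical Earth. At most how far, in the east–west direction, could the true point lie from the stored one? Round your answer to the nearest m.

110 m

Truncating at 3 decimal places can drop up to a full unit in the last place, so the longitude may be off by as much as 0.001°.
One degree of longitude at 9.19° is 111195 × cos 9.19° ≈ 111195 × 0.9872 = 109768 m.
So at most 0.001° × 109768 ≈ 109.768 m east–west.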